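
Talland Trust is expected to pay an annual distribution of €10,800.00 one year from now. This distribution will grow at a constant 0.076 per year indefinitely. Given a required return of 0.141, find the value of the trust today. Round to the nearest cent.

Growing perpetuity: P = D₁ / (r − g) = €10,800.0000 / (0.141 − 0.076) = €166,153.85

€166153.85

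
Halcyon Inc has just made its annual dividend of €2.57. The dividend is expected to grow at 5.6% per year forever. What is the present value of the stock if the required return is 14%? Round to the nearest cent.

D₁ = D₀ × (1 + g) = €2.57 × 1.056 = €2.7139
Growing perpetuity: P = D₁ / (r − g) = €2.7139 / (0.14 − 0.056) = €32.31

€32.31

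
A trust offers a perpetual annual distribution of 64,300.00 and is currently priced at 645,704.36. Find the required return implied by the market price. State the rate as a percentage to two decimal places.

9.96%

P = C/r ⇒ r = C/P = 64,300.00/645,704.36 = 0.099581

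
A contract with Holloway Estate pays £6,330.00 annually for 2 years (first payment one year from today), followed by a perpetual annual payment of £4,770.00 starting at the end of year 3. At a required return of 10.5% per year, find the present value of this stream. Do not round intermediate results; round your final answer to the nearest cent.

PV of 2-year annuity: £6,330.00 × [1 − (1+0.105)^−2] / 0.105 = 10912.67583
Perpetuity value at year 2: £4,770.00 / 0.105 = 45428.57143
PV of perpetuity: 45428.57143 / (1+0.105)^2 = 37205.27543
Total PV = 10912.67583 + 37205.27543 = 48117.95125

£48117.95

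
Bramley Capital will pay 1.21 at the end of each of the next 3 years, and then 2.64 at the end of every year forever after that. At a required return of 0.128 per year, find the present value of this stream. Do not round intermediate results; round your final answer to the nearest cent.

PV of 3-year annuity: 1.21 × [1 − (1+0.128)^−3] / 0.128 = 2.86673
Perpetuity value at year 3: 2.64 / 0.128 = 20.62500
PV of perpetuity: 20.62500 / (1+0.128)^3 = 14.37033
Total PV = 2.86673 + 14.37033 = 17.23705

17.24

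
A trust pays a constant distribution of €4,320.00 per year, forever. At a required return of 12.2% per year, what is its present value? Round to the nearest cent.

€35409.84

Level perpetuity: PV = C / r = €4,320.00 / 0.122 = €35,409.84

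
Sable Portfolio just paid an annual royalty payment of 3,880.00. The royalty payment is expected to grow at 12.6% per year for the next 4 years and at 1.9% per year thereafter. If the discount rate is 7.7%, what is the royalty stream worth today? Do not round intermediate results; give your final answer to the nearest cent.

D_1 = 4368.88000
D_2 = 4919.35888
D_3 = 5539.19810
D_4 = 6237.13706
Terminal value at year 4: TV = D_4×(1+g_2)/(r−g_2) = 6355.64266/0.058 = 109580.04592
P_0 = D_1/(1+r)^1 + D_2/(1+r)^2 + D_3/(1+r)^3 + D_4/(1+r)^4 + TV/(1+r)^4
    = 4056.52739 + 4241.08620 + 4434.04184 + 4635.77634 + 81445.79464 = 98813.22641

98813.23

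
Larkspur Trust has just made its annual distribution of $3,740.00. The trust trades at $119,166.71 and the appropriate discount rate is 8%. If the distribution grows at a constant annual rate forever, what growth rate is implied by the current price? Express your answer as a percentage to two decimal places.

4.71%

P = D₀(1+g)/(r−g) ⇒ P(r−g) = D₀(1+g) ⇒ g(P+D₀) = P·r − D₀
g = (P·r − D₀)/(P + D₀) = ($119,166.71×0.08 − $3,740.00) / ($119,166.71 + $3,740.00) = 0.047136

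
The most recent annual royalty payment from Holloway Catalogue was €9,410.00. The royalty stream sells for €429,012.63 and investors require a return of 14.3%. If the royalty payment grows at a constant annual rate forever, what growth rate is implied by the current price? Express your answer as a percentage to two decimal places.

11.85%

P = D₀(1+g)/(r−g) ⇒ P(r−g) = D₀(1+g) ⇒ g(P+D₀) = P·r − D₀
g = (P·r − D₀)/(P + D₀) = (€429,012.63×0.143 − €9,410.00) / (€429,012.63 + €9,410.00) = 0.118467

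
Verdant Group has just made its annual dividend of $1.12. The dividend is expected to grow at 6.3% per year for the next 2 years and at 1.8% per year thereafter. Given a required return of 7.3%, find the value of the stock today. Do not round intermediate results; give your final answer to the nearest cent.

D_1 = 1.19056
D_2 = 1.26557
Terminal value at year 2: TV = D_2×(1+g_2)/(r−g_2) = 1.28835/0.055 = 23.42446
P_0 = D_1/(1+r)^1 + D_2/(1+r)^2 + TV/(1+r)^2
    = 1.10956 + 1.09922 + 20.34559 = 22.55437

$22.55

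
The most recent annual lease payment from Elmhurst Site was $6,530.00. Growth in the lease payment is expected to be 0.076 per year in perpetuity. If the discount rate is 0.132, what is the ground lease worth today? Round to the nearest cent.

D₁ = D₀ × (1 + g) = $6,530.00 × 1.076 = $7,026.2800
Growing perpetuity: P = D₁ / (r − g) = $7,026.2800 / (0.132 − 0.076) = $125,469.29

$125469.29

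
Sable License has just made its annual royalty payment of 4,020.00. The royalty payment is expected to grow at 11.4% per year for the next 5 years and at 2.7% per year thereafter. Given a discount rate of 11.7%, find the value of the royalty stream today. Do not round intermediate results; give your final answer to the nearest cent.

65198.58

D_1 = 4478.28000
D_2 = 4988.80392
D_3 = 5557.52757
D_4 = 6191.08571
D_5 = 6896.86948
Terminal value at year 5: TV = D_5×(1+g_2)/(r−g_2) = 7083.08496/0.09 = 78700.94396
P_0 = D_1/(1+r)^1 + D_2/(1+r)^2 + D_3/(1+r)^3 + D_4/(1+r)^4 + D_5/(1+r)^5 + TV/(1+r)^5
    = 4009.20322 + 3998.43544 + 3987.69658 + 3976.98657 + 3966.30531 + 45259.95063 = 65198.57776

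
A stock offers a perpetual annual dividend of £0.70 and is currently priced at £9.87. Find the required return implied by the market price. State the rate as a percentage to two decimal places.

P = C/r ⇒ r = C/P = £0.70/£9.87 = 0.070922

7.09%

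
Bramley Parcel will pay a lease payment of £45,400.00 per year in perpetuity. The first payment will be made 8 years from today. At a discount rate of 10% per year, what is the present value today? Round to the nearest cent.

Value at end of year 7: C / r = £45,400.00 / 0.1 = £454,000.0000
Discount to today: PV = £454,000.0000 / (1 + 0.1)^7 = £454,000.0000 / 1.948717 = £232,973.79

£232973.79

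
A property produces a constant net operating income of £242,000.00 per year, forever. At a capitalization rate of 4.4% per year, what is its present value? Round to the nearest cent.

£5500000.00

Level perpetuity: PV = C / r = £242,000.00 / 0.044 = £5,500,000.00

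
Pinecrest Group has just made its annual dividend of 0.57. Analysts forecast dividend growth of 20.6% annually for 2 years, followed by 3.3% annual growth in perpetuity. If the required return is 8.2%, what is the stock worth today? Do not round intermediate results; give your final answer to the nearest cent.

16.27

D_1 = 0.68742
D_2 = 0.82903
Terminal value at year 2: TV = D_2×(1+g_2)/(r−g_2) = 0.85639/0.049 = 17.47727
P_0 = D_1/(1+r)^1 + D_2/(1+r)^2 + TV/(1+r)^2
    = 0.63532 + 0.70813 + 14.92860 = 16.27206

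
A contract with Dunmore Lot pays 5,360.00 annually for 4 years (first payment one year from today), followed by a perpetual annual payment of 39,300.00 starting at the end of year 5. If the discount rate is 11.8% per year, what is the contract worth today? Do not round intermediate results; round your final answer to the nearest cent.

229527.47

PV of 4-year annuity: 5,360.00 × [1 − (1+0.118)^−4] / 0.118 = 16349.00699
Perpetuity value at year 4: 39,300.00 / 0.118 = 333050.84746
PV of perpetuity: 333050.84746 / (1+0.118)^4 = 213178.46409
Total PV = 16349.00699 + 213178.46409 = 229527.47108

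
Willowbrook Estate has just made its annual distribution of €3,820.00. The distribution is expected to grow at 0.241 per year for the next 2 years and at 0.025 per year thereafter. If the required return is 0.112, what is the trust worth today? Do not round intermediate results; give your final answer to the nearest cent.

D_1 = 4740.62000
D_2 = 5883.10942
Terminal value at year 2: TV = D_2×(1+g_2)/(r−g_2) = 6030.18716/0.087 = 69312.49604
P_0 = D_1/(1+r)^1 + D_2/(1+r)^2 + TV/(1+r)^2
    = 4263.14748 + 4757.70326 + 56053.40048 = 65074.25122

€65074.25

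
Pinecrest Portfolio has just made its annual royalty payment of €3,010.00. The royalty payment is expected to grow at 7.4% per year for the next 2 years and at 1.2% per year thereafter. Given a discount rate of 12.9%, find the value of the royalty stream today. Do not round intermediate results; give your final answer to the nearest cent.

D_1 = 3232.74000
D_2 = 3471.96276
Terminal value at year 2: TV = D_2×(1+g_2)/(r−g_2) = 3513.62631/0.117 = 30030.99413
P_0 = D_1/(1+r)^1 + D_2/(1+r)^2 + TV/(1+r)^2
    = 2863.36581 + 2723.87500 + 23560.35474 = 29147.59556

€29147.60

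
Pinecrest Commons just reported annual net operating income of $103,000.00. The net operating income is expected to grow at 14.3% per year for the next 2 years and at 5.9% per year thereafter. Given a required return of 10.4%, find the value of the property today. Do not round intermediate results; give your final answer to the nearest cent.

D_1 = 117729.00000
D_2 = 134564.24700
Terminal value at year 2: TV = D_2×(1+g_2)/(r−g_2) = 142503.53757/0.045 = 3166745.27940
P_0 = D_1/(1+r)^1 + D_2/(1+r)^2 + TV/(1+r)^2
    = 106638.58696 + 110405.71095 + 2598214.39774 = 2815258.69565

$2815258.70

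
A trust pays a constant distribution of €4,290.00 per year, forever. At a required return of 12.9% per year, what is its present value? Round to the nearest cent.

€33255.81

Level perpetuity: PV = C / r = €4,290.00 / 0.129 = €33,255.81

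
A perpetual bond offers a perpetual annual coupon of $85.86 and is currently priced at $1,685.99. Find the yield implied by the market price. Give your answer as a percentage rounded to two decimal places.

P = C/r ⇒ r = C/P = $85.86/$1,685.99 = 0.050926

5.09%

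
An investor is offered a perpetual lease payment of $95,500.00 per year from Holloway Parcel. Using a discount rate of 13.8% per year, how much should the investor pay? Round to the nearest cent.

Level perpetuity: PV = C / r = $95,500.00 / 0.138 = $692,028.99

$692028.99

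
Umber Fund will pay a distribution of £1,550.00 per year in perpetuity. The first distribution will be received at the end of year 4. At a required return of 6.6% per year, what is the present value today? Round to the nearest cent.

Value at end of year 3: C / r = £1,550.00 / 0.066 = £23,484.8485
Discount to today: PV = £23,484.8485 / (1 + 0.066)^3 = £23,484.8485 / 1.211355 = £19,387.25

£19387.25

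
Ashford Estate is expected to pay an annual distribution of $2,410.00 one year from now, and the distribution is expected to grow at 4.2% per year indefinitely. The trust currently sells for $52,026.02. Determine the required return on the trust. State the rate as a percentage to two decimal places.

8.83%

P = D₁/(r − g) ⇒ r = D₁/P + g = $2,410.0000/$52,026.02 + 0.042 = 0.046323 + 0.042 = 0.088323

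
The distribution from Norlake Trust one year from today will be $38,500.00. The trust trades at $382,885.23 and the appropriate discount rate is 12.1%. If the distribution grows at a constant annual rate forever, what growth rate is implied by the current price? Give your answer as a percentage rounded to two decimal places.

P = D₁/(r−g) ⇒ g = r − D₁/P = 0.121 − $38,500.00/$382,885.23 = 0.020448

2.04%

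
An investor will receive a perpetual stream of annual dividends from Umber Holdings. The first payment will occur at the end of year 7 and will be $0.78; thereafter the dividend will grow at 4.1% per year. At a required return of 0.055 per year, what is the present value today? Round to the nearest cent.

$40.41

Value at end of year 6: C₁ / (r − g) = $0.78 / (0.055 − 0.041) = $55.7143
Discount to today: PV = $55.7143 / (1 + 0.055)^6 = $55.7143 / 1.378843 = $40.41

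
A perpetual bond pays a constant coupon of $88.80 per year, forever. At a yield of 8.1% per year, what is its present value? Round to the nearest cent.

Level perpetuity: PV = C / r = $88.80 / 0.081 = $1,096.30

$1096.30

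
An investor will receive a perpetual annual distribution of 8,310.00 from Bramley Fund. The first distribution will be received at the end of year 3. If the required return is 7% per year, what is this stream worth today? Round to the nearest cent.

Value at end of year 2: C / r = 8,310.00 / 0.07 = 118,714.2857
Discount to today: PV = 118,714.2857 / (1 + 0.07)^2 = 118,714.2857 / 1.144900 = 103,689.65

103689.65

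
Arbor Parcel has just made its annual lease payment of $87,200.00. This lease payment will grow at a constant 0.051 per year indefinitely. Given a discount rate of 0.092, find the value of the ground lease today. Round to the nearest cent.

$2235297.56

D₁ = D₀ × (1 + g) = $87,200.00 × 1.051 = $91,647.2000
Growing perpetuity: P = D₁ / (r − g) = $91,647.2000 / (0.092 − 0.051) = $2,235,297.56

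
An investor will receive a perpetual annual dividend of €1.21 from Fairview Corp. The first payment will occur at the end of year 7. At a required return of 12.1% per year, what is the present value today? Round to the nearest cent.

€5.04

Value at end of year 6: C / r = €1.21 / 0.121 = €10.0000
Discount to today: PV = €10.0000 / (1 + 0.121)^6 = €10.0000 / 1.984420 = €5.04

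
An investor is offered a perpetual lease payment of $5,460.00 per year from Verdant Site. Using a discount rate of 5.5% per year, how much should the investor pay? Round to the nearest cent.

Level perpetuity: PV = C / r = $5,460.00 / 0.055 = $99,272.73

$99272.73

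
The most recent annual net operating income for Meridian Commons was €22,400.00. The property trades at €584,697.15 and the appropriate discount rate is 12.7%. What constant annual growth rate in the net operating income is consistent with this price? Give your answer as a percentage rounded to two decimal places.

P = D₀(1+g)/(r−g) ⇒ P(r−g) = D₀(1+g) ⇒ g(P+D₀) = P·r − D₀
g = (P·r − D₀)/(P + D₀) = (€584,697.15×0.127 − €22,400.00) / (€584,697.15 + €22,400.00) = 0.085417

8.54%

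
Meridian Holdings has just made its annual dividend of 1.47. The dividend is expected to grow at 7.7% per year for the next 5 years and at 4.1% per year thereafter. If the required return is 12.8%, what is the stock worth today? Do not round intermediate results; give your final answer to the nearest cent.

20.37

D_1 = 1.58319
D_2 = 1.70510
D_3 = 1.83639
D_4 = 1.97779
D_5 = 2.13008
Terminal value at year 5: TV = D_5×(1+g_2)/(r−g_2) = 2.21741/0.087 = 25.48751
P_0 = D_1/(1+r)^1 + D_2/(1+r)^2 + D_3/(1+r)^3 + D_4/(1+r)^4 + D_5/(1+r)^5 + TV/(1+r)^5
    = 1.40354 + 1.34008 + 1.27949 + 1.22164 + 1.16641 + 13.95667 = 20.36783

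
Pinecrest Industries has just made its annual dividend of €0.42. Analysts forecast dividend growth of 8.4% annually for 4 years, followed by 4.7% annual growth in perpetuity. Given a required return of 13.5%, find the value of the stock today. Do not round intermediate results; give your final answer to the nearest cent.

D_1 = 0.45528
D_2 = 0.49352
D_3 = 0.53498
D_4 = 0.57992
Terminal value at year 4: TV = D_4×(1+g_2)/(r−g_2) = 0.60717/0.088 = 6.89970
P_0 = D_1/(1+r)^1 + D_2/(1+r)^2 + D_3/(1+r)^3 + D_4/(1+r)^4 + TV/(1+r)^4
    = 0.40113 + 0.38310 + 0.36589 + 0.34945 + 4.15764 = 5.65721

€5.66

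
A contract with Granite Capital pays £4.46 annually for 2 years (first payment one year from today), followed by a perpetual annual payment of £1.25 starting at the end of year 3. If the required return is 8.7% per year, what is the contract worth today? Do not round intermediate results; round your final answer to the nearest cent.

£20.04

PV of 2-year annuity: £4.46 × [1 − (1+0.087)^−2] / 0.087 = 7.87768
Perpetuity value at year 2: £1.25 / 0.087 = 14.36782
PV of perpetuity: 14.36782 / (1+0.087)^2 = 12.15995
Total PV = 7.87768 + 12.15995 = 20.03762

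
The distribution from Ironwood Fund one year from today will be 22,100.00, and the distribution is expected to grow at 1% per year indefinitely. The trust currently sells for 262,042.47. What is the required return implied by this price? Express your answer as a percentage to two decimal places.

P = D₁/(r − g) ⇒ r = D₁/P + g = 22,100.0000/262,042.47 + 0.01 = 0.084337 + 0.01 = 0.094337

9.43%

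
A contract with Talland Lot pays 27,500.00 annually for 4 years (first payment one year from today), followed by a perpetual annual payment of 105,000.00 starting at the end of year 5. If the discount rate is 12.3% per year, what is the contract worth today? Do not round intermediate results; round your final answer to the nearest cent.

PV of 4-year annuity: 27,500.00 × [1 − (1+0.123)^−4] / 0.123 = 83002.08521
Perpetuity value at year 4: 105,000.00 / 0.123 = 853658.53659
PV of perpetuity: 853658.53659 / (1+0.123)^4 = 536741.48398
Total PV = 83002.08521 + 536741.48398 = 619743.56919

619743.57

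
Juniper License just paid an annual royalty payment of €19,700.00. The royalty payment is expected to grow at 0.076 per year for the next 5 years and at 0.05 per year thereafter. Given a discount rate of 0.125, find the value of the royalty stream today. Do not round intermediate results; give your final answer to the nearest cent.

D_1 = 21197.20000
D_2 = 22808.18720
D_3 = 24541.60943
D_4 = 26406.77174
D_5 = 28413.68640
Terminal value at year 5: TV = D_5×(1+g_2)/(r−g_2) = 29834.37072/0.075 = 397791.60955
P_0 = D_1/(1+r)^1 + D_2/(1+r)^2 + D_3/(1+r)^3 + D_4/(1+r)^4 + D_5/(1+r)^5 + TV/(1+r)^5
    = 18841.95556 + 18021.28371 + 17236.35669 + 16485.61760 + 15767.57737 + 220746.08311 = 307098.87403

€307098.87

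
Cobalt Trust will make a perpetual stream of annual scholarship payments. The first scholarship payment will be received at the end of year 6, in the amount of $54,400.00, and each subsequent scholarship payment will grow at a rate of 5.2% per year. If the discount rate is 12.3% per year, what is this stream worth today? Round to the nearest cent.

$428984.67

Value at end of year 5: C₁ / (r − g) = $54,400.00 / (0.123 − 0.052) = $766,197.1831
Discount to today: PV = $766,197.1831 / (1 + 0.123)^5 = $766,197.1831 / 1.786071 = $428,984.67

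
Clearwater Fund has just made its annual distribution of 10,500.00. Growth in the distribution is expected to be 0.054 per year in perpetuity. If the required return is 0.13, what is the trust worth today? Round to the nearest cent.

D₁ = D₀ × (1 + g) = 10,500.00 × 1.054 = 11,067.0000
Growing perpetuity: P = D₁ / (r − g) = 11,067.0000 / (0.13 − 0.054) = 145,618.42

145618.42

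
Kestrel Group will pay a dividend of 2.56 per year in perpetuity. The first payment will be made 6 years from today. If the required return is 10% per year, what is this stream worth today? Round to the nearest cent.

Value at end of year 5: C / r = 2.56 / 0.1 = 25.6000
Discount to today: PV = 25.6000 / (1 + 0.1)^5 = 25.6000 / 1.610510 = 15.90

15.90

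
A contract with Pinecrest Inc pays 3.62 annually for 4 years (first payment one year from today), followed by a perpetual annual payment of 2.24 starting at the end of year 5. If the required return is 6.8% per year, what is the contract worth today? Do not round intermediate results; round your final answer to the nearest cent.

37.64

PV of 4-year annuity: 3.62 × [1 − (1+0.068)^−4] / 0.068 = 12.31727
Perpetuity value at year 4: 2.24 / 0.068 = 32.94118
PV of perpetuity: 32.94118 / (1+0.068)^4 = 25.31944
Total PV = 12.31727 + 25.31944 = 37.63671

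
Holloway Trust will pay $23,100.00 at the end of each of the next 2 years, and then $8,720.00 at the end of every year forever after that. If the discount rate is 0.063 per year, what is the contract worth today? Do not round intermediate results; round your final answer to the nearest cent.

$164666.46

PV of 2-year annuity: $23,100.00 × [1 − (1+0.063)^−2] / 0.063 = 42173.98884
Perpetuity value at year 2: $8,720.00 / 0.063 = 138412.69841
PV of perpetuity: 138412.69841 / (1+0.063)^2 = 122492.47405
Total PV = 42173.98884 + 122492.47405 = 164666.46290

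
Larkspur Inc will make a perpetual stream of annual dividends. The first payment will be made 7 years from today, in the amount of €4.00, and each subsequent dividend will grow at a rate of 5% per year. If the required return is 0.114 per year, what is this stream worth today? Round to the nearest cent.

€32.70

Value at end of year 6: C₁ / (r − g) = €4.00 / (0.114 − 0.05) = €62.5000
Discount to today: PV = €62.5000 / (1 + 0.114)^6 = €62.5000 / 1.911222 = €32.70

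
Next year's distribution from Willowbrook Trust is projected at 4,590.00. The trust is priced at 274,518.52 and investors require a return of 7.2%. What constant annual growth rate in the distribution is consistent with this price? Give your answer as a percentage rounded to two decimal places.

P = D₁/(r−g) ⇒ g = r − D₁/P = 0.072 − 4,590.00/274,518.52 = 0.055280

5.53%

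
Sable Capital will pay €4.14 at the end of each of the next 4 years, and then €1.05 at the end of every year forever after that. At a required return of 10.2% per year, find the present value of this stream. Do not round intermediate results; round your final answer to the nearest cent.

PV of 4-year annuity: €4.14 × [1 − (1+0.102)^−4] / 0.102 = 13.06663
Perpetuity value at year 4: €1.05 / 0.102 = 10.29412
PV of perpetuity: 10.29412 / (1+0.102)^4 = 6.98012
Total PV = 13.06663 + 6.98012 = 20.04675

€20.05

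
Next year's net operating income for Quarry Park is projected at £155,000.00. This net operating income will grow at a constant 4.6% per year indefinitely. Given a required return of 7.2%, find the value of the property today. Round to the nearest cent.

£5961538.46

Growing perpetuity: P = D₁ / (r − g) = £155,000.0000 / (0.072 − 0.046) = £5,961,538.46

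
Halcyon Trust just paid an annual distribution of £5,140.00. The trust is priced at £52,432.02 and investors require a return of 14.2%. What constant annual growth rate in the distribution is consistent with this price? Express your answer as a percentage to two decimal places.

P = D₀(1+g)/(r−g) ⇒ P(r−g) = D₀(1+g) ⇒ g(P+D₀) = P·r − D₀
g = (P·r − D₀)/(P + D₀) = (£52,432.02×0.142 − £5,140.00) / (£52,432.02 + £5,140.00) = 0.040043

4.00%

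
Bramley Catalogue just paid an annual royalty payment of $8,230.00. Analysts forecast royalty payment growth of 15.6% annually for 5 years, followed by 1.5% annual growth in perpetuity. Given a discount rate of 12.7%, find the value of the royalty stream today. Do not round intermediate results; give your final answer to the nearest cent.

D_1 = 9513.88000
D_2 = 10998.04528
D_3 = 12713.74034
D_4 = 14697.08384
D_5 = 16989.82892
Terminal value at year 5: TV = D_5×(1+g_2)/(r−g_2) = 17244.67635/0.112 = 153970.32455
P_0 = D_1/(1+r)^1 + D_2/(1+r)^2 + D_3/(1+r)^3 + D_4/(1+r)^4 + D_5/(1+r)^5 + TV/(1+r)^5
    = 8441.77462 + 8658.99864 + 8881.81227 + 9110.35934 + 9344.78740 + 84687.13582 = 129124.86810

$129124.87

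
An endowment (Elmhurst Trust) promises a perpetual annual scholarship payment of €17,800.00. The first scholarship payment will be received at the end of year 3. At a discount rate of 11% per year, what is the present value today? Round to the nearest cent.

Value at end of year 2: C / r = €17,800.00 / 0.11 = €161,818.1818
Discount to today: PV = €161,818.1818 / (1 + 0.11)^2 = €161,818.1818 / 1.232100 = €131,335.27

€131335.27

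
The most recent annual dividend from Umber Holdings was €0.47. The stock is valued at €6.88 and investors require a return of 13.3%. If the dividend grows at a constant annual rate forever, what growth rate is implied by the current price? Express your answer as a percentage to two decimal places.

P = D₀(1+g)/(r−g) ⇒ P(r−g) = D₀(1+g) ⇒ g(P+D₀) = P·r − D₀
g = (P·r − D₀)/(P + D₀) = (€6.88×0.133 − €0.47) / (€6.88 + €0.47) = 0.060550

6.05%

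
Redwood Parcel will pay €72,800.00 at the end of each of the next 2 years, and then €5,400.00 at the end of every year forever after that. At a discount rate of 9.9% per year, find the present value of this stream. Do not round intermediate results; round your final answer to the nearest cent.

PV of 2-year annuity: €72,800.00 × [1 − (1+0.099)^−2] / 0.099 = 126516.86826
Perpetuity value at year 2: €5,400.00 / 0.099 = 54545.45455
PV of perpetuity: 54545.45455 / (1+0.099)^2 = 45160.96157
Total PV = 126516.86826 + 45160.96157 = 171677.82983

€171677.83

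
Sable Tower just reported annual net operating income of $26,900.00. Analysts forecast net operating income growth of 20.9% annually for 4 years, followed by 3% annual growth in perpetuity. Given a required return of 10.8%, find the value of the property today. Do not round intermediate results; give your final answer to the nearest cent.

D_1 = 32522.10000
D_2 = 39319.21890
D_3 = 47536.93565
D_4 = 57472.15520
Terminal value at year 4: TV = D_4×(1+g_2)/(r−g_2) = 59196.31986/0.078 = 758927.17765
P_0 = D_1/(1+r)^1 + D_2/(1+r)^2 + D_3/(1+r)^3 + D_4/(1+r)^4 + TV/(1+r)^4
    = 29352.07581 + 32027.67117 + 34947.16105 + 38132.77772 + 503548.21858 = 638007.90434

$638007.90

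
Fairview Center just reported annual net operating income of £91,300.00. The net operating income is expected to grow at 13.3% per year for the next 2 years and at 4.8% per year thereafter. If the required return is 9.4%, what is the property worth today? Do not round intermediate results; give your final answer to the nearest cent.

D_1 = 103442.90000
D_2 = 117200.80570
Terminal value at year 2: TV = D_2×(1+g_2)/(r−g_2) = 122826.44437/0.046 = 2670140.09508
P_0 = D_1/(1+r)^1 + D_2/(1+r)^2 + TV/(1+r)^2
    = 94554.75320 + 97925.53508 + 2230999.14698 = 2423479.43526

£2423479.44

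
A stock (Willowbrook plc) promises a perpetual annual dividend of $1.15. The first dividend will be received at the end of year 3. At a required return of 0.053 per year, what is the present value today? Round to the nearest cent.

Value at end of year 2: C / r = $1.15 / 0.053 = $21.6981
Discount to today: PV = $21.6981 / (1 + 0.053)^2 = $21.6981 / 1.108809 = $19.57

$19.57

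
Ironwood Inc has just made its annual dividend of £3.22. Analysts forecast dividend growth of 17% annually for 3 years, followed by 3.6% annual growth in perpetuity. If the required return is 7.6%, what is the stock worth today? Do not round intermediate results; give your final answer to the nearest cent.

D_1 = 3.76740
D_2 = 4.40786
D_3 = 5.15719
Terminal value at year 3: TV = D_3×(1+g_2)/(r−g_2) = 5.34285/0.04 = 133.57132
P_0 = D_1/(1+r)^1 + D_2/(1+r)^2 + D_3/(1+r)^3 + TV/(1+r)^3
    = 3.50130 + 3.80718 + 4.13977 + 107.22015 = 118.66840

£118.67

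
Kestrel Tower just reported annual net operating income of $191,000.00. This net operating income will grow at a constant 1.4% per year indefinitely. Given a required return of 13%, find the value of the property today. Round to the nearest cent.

D₁ = D₀ × (1 + g) = $191,000.00 × 1.014 = $193,674.0000
Growing perpetuity: P = D₁ / (r − g) = $193,674.0000 / (0.13 − 0.014) = $1,669,603.45

$1669603.45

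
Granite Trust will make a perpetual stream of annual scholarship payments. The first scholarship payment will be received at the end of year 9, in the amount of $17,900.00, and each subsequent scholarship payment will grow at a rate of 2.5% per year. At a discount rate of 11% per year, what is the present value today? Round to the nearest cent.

$91379.82

Value at end of year 8: C₁ / (r − g) = $17,900.00 / (0.11 − 0.025) = $210,588.2353
Discount to today: PV = $210,588.2353 / (1 + 0.11)^8 = $210,588.2353 / 2.304538 = $91,379.82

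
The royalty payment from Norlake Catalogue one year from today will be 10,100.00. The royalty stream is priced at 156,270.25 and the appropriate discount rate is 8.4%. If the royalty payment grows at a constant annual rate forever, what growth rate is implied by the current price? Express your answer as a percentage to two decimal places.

P = D₁/(r−g) ⇒ g = r − D₁/P = 0.084 − 10,100.00/156,270.25 = 0.019368

1.94%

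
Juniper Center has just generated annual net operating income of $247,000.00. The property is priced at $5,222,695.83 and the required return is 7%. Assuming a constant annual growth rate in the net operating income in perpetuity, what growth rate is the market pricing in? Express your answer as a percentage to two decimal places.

P = D₀(1+g)/(r−g) ⇒ P(r−g) = D₀(1+g) ⇒ g(P+D₀) = P·r − D₀
g = (P·r − D₀)/(P + D₀) = ($5,222,695.83×0.07 − $247,000.00) / ($5,222,695.83 + $247,000.00) = 0.021681

2.17%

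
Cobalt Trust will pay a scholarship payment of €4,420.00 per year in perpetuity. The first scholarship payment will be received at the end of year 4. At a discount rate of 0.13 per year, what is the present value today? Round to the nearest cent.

€23563.71

Value at end of year 3: C / r = €4,420.00 / 0.13 = €34,000.0000
Discount to today: PV = €34,000.0000 / (1 + 0.13)^3 = €34,000.0000 / 1.442897 = €23,563.71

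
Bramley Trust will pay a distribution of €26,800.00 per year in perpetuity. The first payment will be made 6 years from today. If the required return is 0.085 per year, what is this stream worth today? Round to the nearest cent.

Value at end of year 5: C / r = €26,800.00 / 0.085 = €315,294.1176
Discount to today: PV = €315,294.1176 / (1 + 0.085)^5 = €315,294.1176 / 1.503657 = €209,684.91

€209684.91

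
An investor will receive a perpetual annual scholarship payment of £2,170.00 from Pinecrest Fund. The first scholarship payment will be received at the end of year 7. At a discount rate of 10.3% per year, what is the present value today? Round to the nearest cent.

Value at end of year 6: C / r = £2,170.00 / 0.103 = £21,067.9612
Discount to today: PV = £21,067.9612 / (1 + 0.103)^6 = £21,067.9612 / 1.800749 = £11,699.56

£11699.56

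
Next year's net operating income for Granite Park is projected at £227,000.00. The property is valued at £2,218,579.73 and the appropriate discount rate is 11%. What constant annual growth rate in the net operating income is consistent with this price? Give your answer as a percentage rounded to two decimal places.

0.77%

P = D₁/(r−g) ⇒ g = r − D₁/P = 0.11 − £227,000.00/£2,218,579.73 = 0.007682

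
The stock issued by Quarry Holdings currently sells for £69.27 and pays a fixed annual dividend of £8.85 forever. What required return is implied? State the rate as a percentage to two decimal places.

P = C/r ⇒ r = C/P = £8.85/£69.27 = 0.127761

12.78%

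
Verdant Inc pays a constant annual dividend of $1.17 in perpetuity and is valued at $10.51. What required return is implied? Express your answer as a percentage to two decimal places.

P = C/r ⇒ r = C/P = $1.17/$10.51 = 0.111323

11.13%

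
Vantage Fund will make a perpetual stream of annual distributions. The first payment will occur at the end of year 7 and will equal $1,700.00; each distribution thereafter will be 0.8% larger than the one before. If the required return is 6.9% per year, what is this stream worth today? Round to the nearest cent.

Value at end of year 6: C₁ / (r − g) = $1,700.00 / (0.069 − 0.008) = $27,868.8525
Discount to today: PV = $27,868.8525 / (1 + 0.069)^6 = $27,868.8525 / 1.492335 = $18,674.67

$18674.67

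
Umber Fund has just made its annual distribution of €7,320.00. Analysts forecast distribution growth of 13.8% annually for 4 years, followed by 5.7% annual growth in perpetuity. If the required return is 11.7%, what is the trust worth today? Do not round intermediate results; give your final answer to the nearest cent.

€169610.75

D_1 = 8330.16000
D_2 = 9479.72208
D_3 = 10787.92373
D_4 = 12276.65720
Terminal value at year 4: TV = D_4×(1+g_2)/(r−g_2) = 12976.42666/0.06 = 216273.77770
P_0 = D_1/(1+r)^1 + D_2/(1+r)^2 + D_3/(1+r)^3 + D_4/(1+r)^4 + TV/(1+r)^4
    = 7457.61862 + 7597.82452 + 7740.66634 + 7886.19364 + 138928.44468 = 169610.74781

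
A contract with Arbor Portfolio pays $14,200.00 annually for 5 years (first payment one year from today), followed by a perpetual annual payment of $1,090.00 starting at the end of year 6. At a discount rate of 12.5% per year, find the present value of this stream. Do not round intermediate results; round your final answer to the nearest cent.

PV of 5-year annuity: $14,200.00 × [1 − (1+0.125)^−5] / 0.125 = 50560.07045
Perpetuity value at year 5: $1,090.00 / 0.125 = 8720.00000
PV of perpetuity: 8720.00000 / (1+0.125)^5 = 4838.98051
Total PV = 50560.07045 + 4838.98051 = 55399.05096

$55399.05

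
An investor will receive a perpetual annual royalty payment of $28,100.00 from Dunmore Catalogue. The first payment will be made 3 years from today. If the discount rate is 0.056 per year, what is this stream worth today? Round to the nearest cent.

Value at end of year 2: C / r = $28,100.00 / 0.056 = $501,785.7143
Discount to today: PV = $501,785.7143 / (1 + 0.056)^2 = $501,785.7143 / 1.115136 = $449,977.15

$449977.15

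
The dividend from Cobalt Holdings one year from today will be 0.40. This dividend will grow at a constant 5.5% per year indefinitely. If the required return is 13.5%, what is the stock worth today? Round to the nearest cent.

Growing perpetuity: P = D₁ / (r − g) = 0.4000 / (0.135 − 0.055) = 5.00

5.00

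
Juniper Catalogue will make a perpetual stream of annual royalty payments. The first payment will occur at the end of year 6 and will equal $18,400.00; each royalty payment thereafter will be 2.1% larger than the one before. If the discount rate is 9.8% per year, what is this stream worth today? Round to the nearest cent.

Value at end of year 5: C₁ / (r − g) = $18,400.00 / (0.098 − 0.021) = $238,961.0390
Discount to today: PV = $238,961.0390 / (1 + 0.098)^5 = $238,961.0390 / 1.595922 = $149,732.27

$149732.27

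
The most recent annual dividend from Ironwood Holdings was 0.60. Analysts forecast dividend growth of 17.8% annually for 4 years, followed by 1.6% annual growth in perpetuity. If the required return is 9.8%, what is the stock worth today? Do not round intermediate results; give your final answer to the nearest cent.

D_1 = 0.70680
D_2 = 0.83261
D_3 = 0.98082
D_4 = 1.15540
Terminal value at year 4: TV = D_4×(1+g_2)/(r−g_2) = 1.17389/0.082 = 14.31569
P_0 = D_1/(1+r)^1 + D_2/(1+r)^2 + D_3/(1+r)^3 + D_4/(1+r)^4 + TV/(1+r)^4
    = 0.64372 + 0.69062 + 0.74093 + 0.79492 + 9.84924 = 12.71943

12.72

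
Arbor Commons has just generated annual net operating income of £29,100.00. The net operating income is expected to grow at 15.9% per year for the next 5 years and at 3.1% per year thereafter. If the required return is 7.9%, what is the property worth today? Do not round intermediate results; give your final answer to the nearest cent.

D_1 = 33726.90000
D_2 = 39089.47710
D_3 = 45304.70396
D_4 = 52508.15189
D_5 = 60856.94804
Terminal value at year 5: TV = D_5×(1+g_2)/(r−g_2) = 62743.51343/0.048 = 1307156.52975
P_0 = D_1/(1+r)^1 + D_2/(1+r)^2 + D_3/(1+r)^3 + D_4/(1+r)^4 + D_5/(1+r)^5 + TV/(1+r)^5
    = 31257.55329 + 33575.07346 + 36064.42089 + 38738.33532 + 41610.50105 + 893758.88721 = 1075004.77123

£1075004.77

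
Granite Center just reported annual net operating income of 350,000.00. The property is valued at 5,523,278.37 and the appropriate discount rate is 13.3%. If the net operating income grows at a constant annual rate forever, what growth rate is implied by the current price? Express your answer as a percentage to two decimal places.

6.55%

P = D₀(1+g)/(r−g) ⇒ P(r−g) = D₀(1+g) ⇒ g(P+D₀) = P·r − D₀
g = (P·r − D₀)/(P + D₀) = (5,523,278.37×0.133 − 350,000.00) / (5,523,278.37 + 350,000.00) = 0.065482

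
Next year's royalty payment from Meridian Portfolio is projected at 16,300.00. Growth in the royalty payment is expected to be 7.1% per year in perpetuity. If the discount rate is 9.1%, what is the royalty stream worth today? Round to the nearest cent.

Growing perpetuity: P = D₁ / (r − g) = 16,300.0000 / (0.091 − 0.071) = 815,000.00

815000.00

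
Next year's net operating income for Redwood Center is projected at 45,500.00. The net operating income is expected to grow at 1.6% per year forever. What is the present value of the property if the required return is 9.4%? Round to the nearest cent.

583333.33

Growing perpetuity: P = D₁ / (r − g) = 45,500.0000 / (0.094 − 0.016) = 583,333.33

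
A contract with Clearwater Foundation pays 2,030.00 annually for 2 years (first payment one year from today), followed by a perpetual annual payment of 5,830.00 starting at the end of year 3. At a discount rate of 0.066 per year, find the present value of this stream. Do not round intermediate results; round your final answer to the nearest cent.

81424.58

PV of 2-year annuity: 2,030.00 × [1 − (1+0.066)^−2] / 0.066 = 3690.72720
Perpetuity value at year 2: 5,830.00 / 0.066 = 88333.33333
PV of perpetuity: 88333.33333 / (1+0.066)^2 = 77733.85570
Total PV = 3690.72720 + 77733.85570 = 81424.58291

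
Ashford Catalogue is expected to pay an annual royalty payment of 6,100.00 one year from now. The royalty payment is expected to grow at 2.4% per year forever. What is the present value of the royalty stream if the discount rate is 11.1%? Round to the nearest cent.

Growing perpetuity: P = D₁ / (r − g) = 6,100.0000 / (0.111 − 0.024) = 70,114.94

70114.94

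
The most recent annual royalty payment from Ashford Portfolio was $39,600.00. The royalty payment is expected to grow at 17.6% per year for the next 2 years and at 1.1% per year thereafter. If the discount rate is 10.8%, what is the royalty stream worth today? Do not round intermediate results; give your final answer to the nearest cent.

$551593.85

D_1 = 46569.60000
D_2 = 54765.84960
Terminal value at year 2: TV = D_2×(1+g_2)/(r−g_2) = 55368.27395/0.097 = 570806.94789
P_0 = D_1/(1+r)^1 + D_2/(1+r)^2 + TV/(1+r)^2
    = 42030.32491 + 44609.80333 + 464953.72341 = 551593.85165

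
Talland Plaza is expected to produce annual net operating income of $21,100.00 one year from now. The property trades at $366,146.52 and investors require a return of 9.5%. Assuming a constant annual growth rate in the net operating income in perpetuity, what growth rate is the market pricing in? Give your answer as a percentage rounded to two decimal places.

P = D₁/(r−g) ⇒ g = r − D₁/P = 0.095 − $21,100.00/$366,146.52 = 0.037373

3.74%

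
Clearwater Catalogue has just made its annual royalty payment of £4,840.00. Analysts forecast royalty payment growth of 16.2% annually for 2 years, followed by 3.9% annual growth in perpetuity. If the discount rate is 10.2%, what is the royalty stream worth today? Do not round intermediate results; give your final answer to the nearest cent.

£99235.13

D_1 = 5624.08000
D_2 = 6535.18096
Terminal value at year 2: TV = D_2×(1+g_2)/(r−g_2) = 6790.05302/0.063 = 107778.61932
P_0 = D_1/(1+r)^1 + D_2/(1+r)^2 + TV/(1+r)^2
    = 5103.52087 + 5381.38952 + 88750.21766 = 99235.12805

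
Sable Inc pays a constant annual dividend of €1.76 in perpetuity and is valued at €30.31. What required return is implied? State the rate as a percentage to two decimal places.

P = C/r ⇒ r = C/P = €1.76/€30.31 = 0.058067

5.81%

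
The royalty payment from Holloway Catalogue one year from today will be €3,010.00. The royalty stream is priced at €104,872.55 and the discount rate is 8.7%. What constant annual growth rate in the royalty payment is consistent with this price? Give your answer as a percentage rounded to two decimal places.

P = D₁/(r−g) ⇒ g = r − D₁/P = 0.087 − €3,010.00/€104,872.55 = 0.058298

5.83%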